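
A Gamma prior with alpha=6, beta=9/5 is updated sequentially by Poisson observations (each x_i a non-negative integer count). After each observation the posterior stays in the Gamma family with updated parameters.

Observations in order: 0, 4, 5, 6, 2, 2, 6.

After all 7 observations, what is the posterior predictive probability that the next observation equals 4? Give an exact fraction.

obs 1: x=0 → posterior Gamma(6, 14/5)
obs 2: x=4 → posterior Gamma(10, 19/5)
obs 3: x=5 → posterior Gamma(15, 24/5)
obs 4: x=6 → posterior Gamma(21, 29/5)
obs 5: x=2 → posterior Gamma(23, 34/5)
obs 6: x=2 → posterior Gamma(25, 39/5)
obs 7: x=6 → posterior Gamma(31, 44/5)

25657023724856907596391570069555801273363149027635363840000/143503601609868434285603076356671071740077383739246066639249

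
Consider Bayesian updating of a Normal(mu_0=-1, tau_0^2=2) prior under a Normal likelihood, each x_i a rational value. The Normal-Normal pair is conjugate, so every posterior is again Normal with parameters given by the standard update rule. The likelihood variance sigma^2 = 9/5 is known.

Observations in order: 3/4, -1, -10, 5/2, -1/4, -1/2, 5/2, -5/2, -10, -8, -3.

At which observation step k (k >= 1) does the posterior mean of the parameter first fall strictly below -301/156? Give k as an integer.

k = 3

obs 1: x=3/4 → posterior Normal(-3/38, 18/19)
obs 2: x=-1 → posterior Normal(-23/58, 18/29)
obs 3: x=-10 → posterior Normal(-223/78, 6/13)
obs 4: x=5/2 → posterior Normal(-173/98, 18/49)
obs 5: x=-1/4 → posterior Normal(-89/59, 18/59)
obs 6: x=-1/2 → posterior Normal(-94/69, 6/23)
obs 7: x=5/2 → posterior Normal(-69/79, 18/79)
obs 8: x=-5/2 → posterior Normal(-94/89, 18/89)
obs 9: x=-10 → posterior Normal(-194/99, 2/11)
obs 10: x=-8 → posterior Normal(-274/109, 18/109)
obs 11: x=-3 → posterior Normal(-304/119, 18/119)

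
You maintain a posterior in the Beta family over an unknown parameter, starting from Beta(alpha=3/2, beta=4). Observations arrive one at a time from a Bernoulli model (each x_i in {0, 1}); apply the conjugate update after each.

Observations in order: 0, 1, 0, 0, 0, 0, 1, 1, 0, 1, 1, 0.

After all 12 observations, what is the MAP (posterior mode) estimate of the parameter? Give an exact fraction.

11/31

obs 1: x=0 → posterior Beta(3/2, 5)
obs 2: x=1 → posterior Beta(5/2, 5)
obs 3: x=0 → posterior Beta(5/2, 6)
obs 4: x=0 → posterior Beta(5/2, 7)
obs 5: x=0 → posterior Beta(5/2, 8)
obs 6: x=0 → posterior Beta(5/2, 9)
obs 7: x=1 → posterior Beta(7/2, 9)
obs 8: x=1 → posterior Beta(9/2, 9)
obs 9: x=0 → posterior Beta(9/2, 10)
obs 10: x=1 → posterior Beta(11/2, 10)
obs 11: x=1 → posterior Beta(13/2, 10)
obs 12: x=0 → posterior Beta(13/2, 11)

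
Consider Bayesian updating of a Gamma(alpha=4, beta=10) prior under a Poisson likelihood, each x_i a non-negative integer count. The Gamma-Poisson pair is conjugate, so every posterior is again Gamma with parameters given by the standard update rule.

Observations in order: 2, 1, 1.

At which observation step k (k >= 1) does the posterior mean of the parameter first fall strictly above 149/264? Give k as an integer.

obs 1: x=2 → posterior Gamma(6, 11)
obs 2: x=1 → posterior Gamma(7, 12)
obs 3: x=1 → posterior Gamma(8, 13)

k = 2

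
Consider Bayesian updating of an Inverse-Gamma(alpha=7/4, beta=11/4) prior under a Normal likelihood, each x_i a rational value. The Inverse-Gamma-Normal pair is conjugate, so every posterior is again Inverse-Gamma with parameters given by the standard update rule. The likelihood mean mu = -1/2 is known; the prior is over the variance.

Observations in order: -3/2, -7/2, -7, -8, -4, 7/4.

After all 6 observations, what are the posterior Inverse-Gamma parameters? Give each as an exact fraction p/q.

obs 1: x=-3/2 → posterior Inverse-Gamma(9/4, 13/4)
obs 2: x=-7/2 → posterior Inverse-Gamma(11/4, 31/4)
obs 3: x=-7 → posterior Inverse-Gamma(13/4, 231/8)
obs 4: x=-8 → posterior Inverse-Gamma(15/4, 57)
obs 5: x=-4 → posterior Inverse-Gamma(17/4, 505/8)
obs 6: x=7/4 → posterior Inverse-Gamma(19/4, 2101/32)

alpha=19/4, beta=2101/32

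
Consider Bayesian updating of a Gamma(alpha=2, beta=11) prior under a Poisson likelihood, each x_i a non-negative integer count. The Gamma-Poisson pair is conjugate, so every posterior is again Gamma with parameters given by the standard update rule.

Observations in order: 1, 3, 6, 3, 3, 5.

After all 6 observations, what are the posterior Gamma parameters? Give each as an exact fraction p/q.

alpha=23, beta=17

obs 1: x=1 → posterior Gamma(3, 12)
obs 2: x=3 → posterior Gamma(6, 13)
obs 3: x=6 → posterior Gamma(12, 14)
obs 4: x=3 → posterior Gamma(15, 15)
obs 5: x=3 → posterior Gamma(18, 16)
obs 6: x=5 → posterior Gamma(23, 17)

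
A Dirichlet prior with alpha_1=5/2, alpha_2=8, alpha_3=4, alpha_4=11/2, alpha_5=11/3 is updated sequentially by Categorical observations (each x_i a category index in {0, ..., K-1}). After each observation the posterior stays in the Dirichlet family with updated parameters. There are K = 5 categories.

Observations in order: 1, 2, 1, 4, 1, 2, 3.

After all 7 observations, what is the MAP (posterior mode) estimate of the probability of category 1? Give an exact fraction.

obs 1: x=1 → posterior Dirichlet(5/2, 9, 4, 11/2, 11/3)
obs 2: x=2 → posterior Dirichlet(5/2, 9, 5, 11/2, 11/3)
obs 3: x=1 → posterior Dirichlet(5/2, 10, 5, 11/2, 11/3)
obs 4: x=4 → posterior Dirichlet(5/2, 10, 5, 11/2, 14/3)
obs 5: x=1 → posterior Dirichlet(5/2, 11, 5, 11/2, 14/3)
obs 6: x=2 → posterior Dirichlet(5/2, 11, 6, 11/2, 14/3)
obs 7: x=3 → posterior Dirichlet(5/2, 11, 6, 13/2, 14/3)

30/77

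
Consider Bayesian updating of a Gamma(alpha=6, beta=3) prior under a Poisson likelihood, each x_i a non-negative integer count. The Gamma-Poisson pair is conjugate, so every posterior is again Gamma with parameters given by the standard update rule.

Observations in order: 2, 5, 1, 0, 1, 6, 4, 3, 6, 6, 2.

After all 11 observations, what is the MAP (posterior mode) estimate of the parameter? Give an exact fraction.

41/14

obs 1: x=2 → posterior Gamma(8, 4)
obs 2: x=5 → posterior Gamma(13, 5)
obs 3: x=1 → posterior Gamma(14, 6)
obs 4: x=0 → posterior Gamma(14, 7)
obs 5: x=1 → posterior Gamma(15, 8)
obs 6: x=6 → posterior Gamma(21, 9)
obs 7: x=4 → posterior Gamma(25, 10)
obs 8: x=3 → posterior Gamma(28, 11)
obs 9: x=6 → posterior Gamma(34, 12)
obs 10: x=6 → posterior Gamma(40, 13)
obs 11: x=2 → posterior Gamma(42, 14)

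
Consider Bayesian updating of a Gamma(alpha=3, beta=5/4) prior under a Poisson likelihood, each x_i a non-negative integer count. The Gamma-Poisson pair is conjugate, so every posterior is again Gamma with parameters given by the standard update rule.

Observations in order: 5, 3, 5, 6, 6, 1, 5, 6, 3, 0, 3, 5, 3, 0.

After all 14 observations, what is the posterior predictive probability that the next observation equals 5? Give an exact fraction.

11999886179655175122104657530693632403721924329236549235875987459895658287503602631936858922446126906937344/91598432534765501284586665112700815230671907331034865461323103328662720290509469123207964003086090087890625

obs 1: x=5 → posterior Gamma(8, 9/4)
obs 2: x=3 → posterior Gamma(11, 13/4)
obs 3: x=5 → posterior Gamma(16, 17/4)
obs 4: x=6 → posterior Gamma(22, 21/4)
obs 5: x=6 → posterior Gamma(28, 25/4)
obs 6: x=1 → posterior Gamma(29, 29/4)
obs 7: x=5 → posterior Gamma(34, 33/4)
obs 8: x=6 → posterior Gamma(40, 37/4)
obs 9: x=3 → posterior Gamma(43, 41/4)
obs 10: x=0 → posterior Gamma(43, 45/4)
obs 11: x=3 → posterior Gamma(46, 49/4)
obs 12: x=5 → posterior Gamma(51, 53/4)
obs 13: x=3 → posterior Gamma(54, 57/4)
obs 14: x=0 → posterior Gamma(54, 61/4)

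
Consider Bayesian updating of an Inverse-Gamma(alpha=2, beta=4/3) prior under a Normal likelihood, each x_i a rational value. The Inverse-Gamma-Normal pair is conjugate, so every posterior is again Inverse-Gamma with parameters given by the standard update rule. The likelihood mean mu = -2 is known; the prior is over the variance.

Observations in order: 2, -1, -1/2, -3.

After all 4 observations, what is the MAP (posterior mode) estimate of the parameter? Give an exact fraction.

obs 1: x=2 → posterior Inverse-Gamma(5/2, 28/3)
obs 2: x=-1 → posterior Inverse-Gamma(3, 59/6)
obs 3: x=-1/2 → posterior Inverse-Gamma(7/2, 263/24)
obs 4: x=-3 → posterior Inverse-Gamma(4, 275/24)

55/24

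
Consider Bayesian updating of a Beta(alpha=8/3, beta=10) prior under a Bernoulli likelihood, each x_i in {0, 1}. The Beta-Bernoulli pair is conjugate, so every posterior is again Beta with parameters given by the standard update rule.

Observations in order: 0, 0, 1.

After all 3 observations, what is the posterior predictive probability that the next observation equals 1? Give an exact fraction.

obs 1: x=0 → posterior Beta(8/3, 11)
obs 2: x=0 → posterior Beta(8/3, 12)
obs 3: x=1 → posterior Beta(11/3, 12)

11/47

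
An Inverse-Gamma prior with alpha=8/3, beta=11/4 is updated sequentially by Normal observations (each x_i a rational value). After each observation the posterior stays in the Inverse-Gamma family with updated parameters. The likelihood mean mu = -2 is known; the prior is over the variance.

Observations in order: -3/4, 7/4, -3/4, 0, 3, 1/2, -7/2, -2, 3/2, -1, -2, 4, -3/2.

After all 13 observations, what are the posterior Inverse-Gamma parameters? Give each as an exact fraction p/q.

obs 1: x=-3/4 → posterior Inverse-Gamma(19/6, 113/32)
obs 2: x=7/4 → posterior Inverse-Gamma(11/3, 169/16)
obs 3: x=-3/4 → posterior Inverse-Gamma(25/6, 363/32)
obs 4: x=0 → posterior Inverse-Gamma(14/3, 427/32)
obs 5: x=3 → posterior Inverse-Gamma(31/6, 827/32)
obs 6: x=1/2 → posterior Inverse-Gamma(17/3, 927/32)
obs 7: x=-7/2 → posterior Inverse-Gamma(37/6, 963/32)
obs 8: x=-2 → posterior Inverse-Gamma(20/3, 963/32)
obs 9: x=3/2 → posterior Inverse-Gamma(43/6, 1159/32)
obs 10: x=-1 → posterior Inverse-Gamma(23/3, 1175/32)
obs 11: x=-2 → posterior Inverse-Gamma(49/6, 1175/32)
obs 12: x=4 → posterior Inverse-Gamma(26/3, 1751/32)
obs 13: x=-3/2 → posterior Inverse-Gamma(55/6, 1755/32)

alpha=55/6, beta=1755/32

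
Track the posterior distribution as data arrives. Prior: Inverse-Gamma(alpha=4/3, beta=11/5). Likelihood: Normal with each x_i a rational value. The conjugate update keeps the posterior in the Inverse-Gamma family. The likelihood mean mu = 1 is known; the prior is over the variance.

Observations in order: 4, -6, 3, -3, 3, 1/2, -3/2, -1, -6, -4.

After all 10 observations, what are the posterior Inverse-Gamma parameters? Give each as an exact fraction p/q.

alpha=19/3, beta=1709/20

obs 1: x=4 → posterior Inverse-Gamma(11/6, 67/10)
obs 2: x=-6 → posterior Inverse-Gamma(7/3, 156/5)
obs 3: x=3 → posterior Inverse-Gamma(17/6, 166/5)
obs 4: x=-3 → posterior Inverse-Gamma(10/3, 206/5)
obs 5: x=3 → posterior Inverse-Gamma(23/6, 216/5)
obs 6: x=1/2 → posterior Inverse-Gamma(13/3, 1733/40)
obs 7: x=-3/2 → posterior Inverse-Gamma(29/6, 929/20)
obs 8: x=-1 → posterior Inverse-Gamma(16/3, 969/20)
obs 9: x=-6 → posterior Inverse-Gamma(35/6, 1459/20)
obs 10: x=-4 → posterior Inverse-Gamma(19/3, 1709/20)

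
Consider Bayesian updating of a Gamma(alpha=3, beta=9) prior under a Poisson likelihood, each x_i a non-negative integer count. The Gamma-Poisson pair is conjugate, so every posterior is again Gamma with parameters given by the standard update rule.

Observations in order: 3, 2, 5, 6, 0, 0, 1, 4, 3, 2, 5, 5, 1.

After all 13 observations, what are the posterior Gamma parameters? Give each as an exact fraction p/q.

alpha=40, beta=22

obs 1: x=3 → posterior Gamma(6, 10)
obs 2: x=2 → posterior Gamma(8, 11)
obs 3: x=5 → posterior Gamma(13, 12)
obs 4: x=6 → posterior Gamma(19, 13)
obs 5: x=0 → posterior Gamma(19, 14)
obs 6: x=0 → posterior Gamma(19, 15)
obs 7: x=1 → posterior Gamma(20, 16)
obs 8: x=4 → posterior Gamma(24, 17)
obs 9: x=3 → posterior Gamma(27, 18)
obs 10: x=2 → posterior Gamma(29, 19)
obs 11: x=5 → posterior Gamma(34, 20)
obs 12: x=5 → posterior Gamma(39, 21)
obs 13: x=1 → posterior Gamma(40, 22)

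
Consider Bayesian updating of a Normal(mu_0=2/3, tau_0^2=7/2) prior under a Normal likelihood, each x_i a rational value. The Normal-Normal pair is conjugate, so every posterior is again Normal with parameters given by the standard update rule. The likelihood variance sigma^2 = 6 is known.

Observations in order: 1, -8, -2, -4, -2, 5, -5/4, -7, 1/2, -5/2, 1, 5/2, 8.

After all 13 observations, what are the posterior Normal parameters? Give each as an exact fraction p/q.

obs 1: x=1 → posterior Normal(15/19, 42/19)
obs 2: x=-8 → posterior Normal(-41/26, 21/13)
obs 3: x=-2 → posterior Normal(-5/3, 14/11)
obs 4: x=-4 → posterior Normal(-83/40, 21/20)
obs 5: x=-2 → posterior Normal(-97/47, 42/47)
obs 6: x=5 → posterior Normal(-31/27, 7/9)
obs 7: x=-5/4 → posterior Normal(-283/244, 42/61)
obs 8: x=-7 → posterior Normal(-479/272, 21/34)
obs 9: x=1/2 → posterior Normal(-31/20, 14/25)
obs 10: x=-5/2 → posterior Normal(-535/328, 21/41)
obs 11: x=1 → posterior Normal(-507/356, 42/89)
obs 12: x=5/2 → posterior Normal(-437/384, 7/16)
obs 13: x=8 → posterior Normal(-213/412, 42/103)

mu_0=-213/412, tau_0^2=42/103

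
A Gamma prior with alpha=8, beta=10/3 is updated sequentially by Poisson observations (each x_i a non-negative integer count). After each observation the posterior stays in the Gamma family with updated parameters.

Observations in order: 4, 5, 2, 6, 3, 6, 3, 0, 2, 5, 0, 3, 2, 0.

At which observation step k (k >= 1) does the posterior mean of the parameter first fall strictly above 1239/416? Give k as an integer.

k = 2

obs 1: x=4 → posterior Gamma(12, 13/3)
obs 2: x=5 → posterior Gamma(17, 16/3)
obs 3: x=2 → posterior Gamma(19, 19/3)
obs 4: x=6 → posterior Gamma(25, 22/3)
obs 5: x=3 → posterior Gamma(28, 25/3)
obs 6: x=6 → posterior Gamma(34, 28/3)
obs 7: x=3 → posterior Gamma(37, 31/3)
obs 8: x=0 → posterior Gamma(37, 34/3)
obs 9: x=2 → posterior Gamma(39, 37/3)
obs 10: x=5 → posterior Gamma(44, 40/3)
obs 11: x=0 → posterior Gamma(44, 43/3)
obs 12: x=3 → posterior Gamma(47, 46/3)
obs 13: x=2 → posterior Gamma(49, 49/3)
obs 14: x=0 → posterior Gamma(49, 52/3)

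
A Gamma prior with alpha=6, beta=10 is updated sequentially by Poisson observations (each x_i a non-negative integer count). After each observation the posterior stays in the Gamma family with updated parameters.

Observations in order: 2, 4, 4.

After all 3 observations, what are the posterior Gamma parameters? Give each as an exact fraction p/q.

obs 1: x=2 → posterior Gamma(8, 11)
obs 2: x=4 → posterior Gamma(12, 12)
obs 3: x=4 → posterior Gamma(16, 13)

alpha=16, beta=13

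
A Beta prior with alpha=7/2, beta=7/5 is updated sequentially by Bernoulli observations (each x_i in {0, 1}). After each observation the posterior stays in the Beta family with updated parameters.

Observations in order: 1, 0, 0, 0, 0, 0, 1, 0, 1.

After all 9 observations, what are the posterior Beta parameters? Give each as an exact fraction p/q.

obs 1: x=1 → posterior Beta(9/2, 7/5)
obs 2: x=0 → posterior Beta(9/2, 12/5)
obs 3: x=0 → posterior Beta(9/2, 17/5)
obs 4: x=0 → posterior Beta(9/2, 22/5)
obs 5: x=0 → posterior Beta(9/2, 27/5)
obs 6: x=0 → posterior Beta(9/2, 32/5)
obs 7: x=1 → posterior Beta(11/2, 32/5)
obs 8: x=0 → posterior Beta(11/2, 37/5)
obs 9: x=1 → posterior Beta(13/2, 37/5)

alpha=13/2, beta=37/5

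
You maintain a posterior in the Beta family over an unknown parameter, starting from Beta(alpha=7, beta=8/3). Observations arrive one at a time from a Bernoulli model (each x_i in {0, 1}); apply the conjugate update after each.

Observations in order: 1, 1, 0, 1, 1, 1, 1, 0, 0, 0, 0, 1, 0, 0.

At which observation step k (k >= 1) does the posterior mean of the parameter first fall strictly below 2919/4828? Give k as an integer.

obs 1: x=1 → posterior Beta(8, 8/3)
obs 2: x=1 → posterior Beta(9, 8/3)
obs 3: x=0 → posterior Beta(9, 11/3)
obs 4: x=1 → posterior Beta(10, 11/3)
obs 5: x=1 → posterior Beta(11, 11/3)
obs 6: x=1 → posterior Beta(12, 11/3)
obs 7: x=1 → posterior Beta(13, 11/3)
obs 8: x=0 → posterior Beta(13, 14/3)
obs 9: x=0 → posterior Beta(13, 17/3)
obs 10: x=0 → posterior Beta(13, 20/3)
obs 11: x=0 → posterior Beta(13, 23/3)
obs 12: x=1 → posterior Beta(14, 23/3)
obs 13: x=0 → posterior Beta(14, 26/3)
obs 14: x=0 → posterior Beta(14, 29/3)

k = 14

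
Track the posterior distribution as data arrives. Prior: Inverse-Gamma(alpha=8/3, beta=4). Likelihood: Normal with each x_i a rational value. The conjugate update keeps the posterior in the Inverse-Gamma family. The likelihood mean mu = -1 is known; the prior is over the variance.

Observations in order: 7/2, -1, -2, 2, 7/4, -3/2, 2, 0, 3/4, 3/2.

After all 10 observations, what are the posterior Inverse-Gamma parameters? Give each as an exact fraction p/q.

alpha=23/3, beta=523/16

obs 1: x=7/2 → posterior Inverse-Gamma(19/6, 113/8)
obs 2: x=-1 → posterior Inverse-Gamma(11/3, 113/8)
obs 3: x=-2 → posterior Inverse-Gamma(25/6, 117/8)
obs 4: x=2 → posterior Inverse-Gamma(14/3, 153/8)
obs 5: x=7/4 → posterior Inverse-Gamma(31/6, 733/32)
obs 6: x=-3/2 → posterior Inverse-Gamma(17/3, 737/32)
obs 7: x=2 → posterior Inverse-Gamma(37/6, 881/32)
obs 8: x=0 → posterior Inverse-Gamma(20/3, 897/32)
obs 9: x=3/4 → posterior Inverse-Gamma(43/6, 473/16)
obs 10: x=3/2 → posterior Inverse-Gamma(23/3, 523/16)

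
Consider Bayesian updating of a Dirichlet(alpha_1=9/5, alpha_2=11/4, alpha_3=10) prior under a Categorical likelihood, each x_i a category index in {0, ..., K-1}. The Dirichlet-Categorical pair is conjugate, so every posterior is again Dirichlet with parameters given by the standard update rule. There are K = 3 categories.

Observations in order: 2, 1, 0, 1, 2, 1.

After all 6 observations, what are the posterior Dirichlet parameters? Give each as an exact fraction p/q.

obs 1: x=2 → posterior Dirichlet(9/5, 11/4, 11)
obs 2: x=1 → posterior Dirichlet(9/5, 15/4, 11)
obs 3: x=0 → posterior Dirichlet(14/5, 15/4, 11)
obs 4: x=1 → posterior Dirichlet(14/5, 19/4, 11)
obs 5: x=2 → posterior Dirichlet(14/5, 19/4, 12)
obs 6: x=1 → posterior Dirichlet(14/5, 23/4, 12)

alpha_1=14/5, alpha_2=23/4, alpha_3=12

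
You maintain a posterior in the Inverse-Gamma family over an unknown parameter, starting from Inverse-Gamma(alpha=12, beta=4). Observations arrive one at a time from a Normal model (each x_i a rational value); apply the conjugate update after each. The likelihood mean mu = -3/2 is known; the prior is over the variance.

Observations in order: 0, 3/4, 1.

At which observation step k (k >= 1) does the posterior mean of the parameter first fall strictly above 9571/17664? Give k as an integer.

k = 2

obs 1: x=0 → posterior Inverse-Gamma(25/2, 41/8)
obs 2: x=3/4 → posterior Inverse-Gamma(13, 245/32)
obs 3: x=1 → posterior Inverse-Gamma(27/2, 345/32)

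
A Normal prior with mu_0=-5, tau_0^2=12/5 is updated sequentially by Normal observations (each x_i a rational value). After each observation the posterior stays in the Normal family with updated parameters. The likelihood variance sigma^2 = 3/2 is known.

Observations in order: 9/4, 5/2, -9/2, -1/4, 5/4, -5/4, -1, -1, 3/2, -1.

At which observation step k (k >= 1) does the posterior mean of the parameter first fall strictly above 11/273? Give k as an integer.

obs 1: x=9/4 → posterior Normal(-7/13, 12/13)
obs 2: x=5/2 → posterior Normal(13/21, 4/7)
obs 3: x=-9/2 → posterior Normal(-23/29, 12/29)
obs 4: x=-1/4 → posterior Normal(-25/37, 12/37)
obs 5: x=5/4 → posterior Normal(-1/3, 4/15)
obs 6: x=-5/4 → posterior Normal(-25/53, 12/53)
obs 7: x=-1 → posterior Normal(-33/61, 12/61)
obs 8: x=-1 → posterior Normal(-41/69, 4/23)
obs 9: x=3/2 → posterior Normal(-29/77, 12/77)
obs 10: x=-1 → posterior Normal(-37/85, 12/85)

k = 2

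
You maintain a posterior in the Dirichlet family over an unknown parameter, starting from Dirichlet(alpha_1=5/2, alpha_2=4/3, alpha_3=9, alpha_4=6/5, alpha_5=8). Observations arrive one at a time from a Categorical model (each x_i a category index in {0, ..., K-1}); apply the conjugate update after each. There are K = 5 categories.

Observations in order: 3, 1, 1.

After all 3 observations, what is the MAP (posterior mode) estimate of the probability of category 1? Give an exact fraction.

obs 1: x=3 → posterior Dirichlet(5/2, 4/3, 9, 11/5, 8)
obs 2: x=1 → posterior Dirichlet(5/2, 7/3, 9, 11/5, 8)
obs 3: x=1 → posterior Dirichlet(5/2, 10/3, 9, 11/5, 8)

70/601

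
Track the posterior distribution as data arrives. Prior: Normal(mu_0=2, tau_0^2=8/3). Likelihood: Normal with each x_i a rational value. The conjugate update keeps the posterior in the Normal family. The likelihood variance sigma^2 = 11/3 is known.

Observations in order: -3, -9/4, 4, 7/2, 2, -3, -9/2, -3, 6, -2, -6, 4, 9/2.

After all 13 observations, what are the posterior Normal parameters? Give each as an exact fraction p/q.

mu_0=24/115, tau_0^2=88/345

obs 1: x=-3 → posterior Normal(-2/19, 88/57)
obs 2: x=-9/4 → posterior Normal(-20/27, 88/81)
obs 3: x=4 → posterior Normal(12/35, 88/105)
obs 4: x=7/2 → posterior Normal(40/43, 88/129)
obs 5: x=2 → posterior Normal(56/51, 88/153)
obs 6: x=-3 → posterior Normal(32/59, 88/177)
obs 7: x=-9/2 → posterior Normal(-4/67, 88/201)
obs 8: x=-3 → posterior Normal(-28/75, 88/225)
obs 9: x=6 → posterior Normal(20/83, 88/249)
obs 10: x=-2 → posterior Normal(4/91, 88/273)
obs 11: x=-6 → posterior Normal(-4/9, 8/27)
obs 12: x=4 → posterior Normal(-12/107, 88/321)
obs 13: x=9/2 → posterior Normal(24/115, 88/345)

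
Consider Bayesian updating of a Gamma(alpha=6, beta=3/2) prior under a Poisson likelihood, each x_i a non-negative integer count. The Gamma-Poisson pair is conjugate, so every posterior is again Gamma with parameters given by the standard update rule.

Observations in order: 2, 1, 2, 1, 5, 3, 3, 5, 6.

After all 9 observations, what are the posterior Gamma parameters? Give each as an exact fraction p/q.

alpha=34, beta=21/2

obs 1: x=2 → posterior Gamma(8, 5/2)
obs 2: x=1 → posterior Gamma(9, 7/2)
obs 3: x=2 → posterior Gamma(11, 9/2)
obs 4: x=1 → posterior Gamma(12, 11/2)
obs 5: x=5 → posterior Gamma(17, 13/2)
obs 6: x=3 → posterior Gamma(20, 15/2)
obs 7: x=3 → posterior Gamma(23, 17/2)
obs 8: x=5 → posterior Gamma(28, 19/2)
obs 9: x=6 → posterior Gamma(34, 21/2)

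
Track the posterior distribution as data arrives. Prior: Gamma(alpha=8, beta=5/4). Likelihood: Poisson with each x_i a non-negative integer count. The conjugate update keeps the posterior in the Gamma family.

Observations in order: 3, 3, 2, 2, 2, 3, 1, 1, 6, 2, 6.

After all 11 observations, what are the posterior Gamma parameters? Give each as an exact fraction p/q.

alpha=39, beta=49/4

obs 1: x=3 → posterior Gamma(11, 9/4)
obs 2: x=3 → posterior Gamma(14, 13/4)
obs 3: x=2 → posterior Gamma(16, 17/4)
obs 4: x=2 → posterior Gamma(18, 21/4)
obs 5: x=2 → posterior Gamma(20, 25/4)
obs 6: x=3 → posterior Gamma(23, 29/4)
obs 7: x=1 → posterior Gamma(24, 33/4)
obs 8: x=1 → posterior Gamma(25, 37/4)
obs 9: x=6 → posterior Gamma(31, 41/4)
obs 10: x=2 → posterior Gamma(33, 45/4)
obs 11: x=6 → posterior Gamma(39, 49/4)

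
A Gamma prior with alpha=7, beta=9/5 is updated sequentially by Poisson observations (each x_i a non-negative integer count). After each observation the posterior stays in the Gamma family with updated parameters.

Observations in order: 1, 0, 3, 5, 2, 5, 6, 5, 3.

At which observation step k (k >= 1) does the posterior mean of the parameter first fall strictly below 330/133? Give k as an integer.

obs 1: x=1 → posterior Gamma(8, 14/5)
obs 2: x=0 → posterior Gamma(8, 19/5)
obs 3: x=3 → posterior Gamma(11, 24/5)
obs 4: x=5 → posterior Gamma(16, 29/5)
obs 5: x=2 → posterior Gamma(18, 34/5)
obs 6: x=5 → posterior Gamma(23, 39/5)
obs 7: x=6 → posterior Gamma(29, 44/5)
obs 8: x=5 → posterior Gamma(34, 49/5)
obs 9: x=3 → posterior Gamma(37, 54/5)

k = 2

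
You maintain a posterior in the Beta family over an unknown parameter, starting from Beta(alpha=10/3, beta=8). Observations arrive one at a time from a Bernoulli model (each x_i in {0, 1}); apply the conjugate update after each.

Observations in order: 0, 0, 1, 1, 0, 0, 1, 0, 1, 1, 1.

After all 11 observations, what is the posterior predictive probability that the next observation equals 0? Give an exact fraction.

39/67

obs 1: x=0 → posterior Beta(10/3, 9)
obs 2: x=0 → posterior Beta(10/3, 10)
obs 3: x=1 → posterior Beta(13/3, 10)
obs 4: x=1 → posterior Beta(16/3, 10)
obs 5: x=0 → posterior Beta(16/3, 11)
obs 6: x=0 → posterior Beta(16/3, 12)
obs 7: x=1 → posterior Beta(19/3, 12)
obs 8: x=0 → posterior Beta(19/3, 13)
obs 9: x=1 → posterior Beta(22/3, 13)
obs 10: x=1 → posterior Beta(25/3, 13)
obs 11: x=1 → posterior Beta(28/3, 13)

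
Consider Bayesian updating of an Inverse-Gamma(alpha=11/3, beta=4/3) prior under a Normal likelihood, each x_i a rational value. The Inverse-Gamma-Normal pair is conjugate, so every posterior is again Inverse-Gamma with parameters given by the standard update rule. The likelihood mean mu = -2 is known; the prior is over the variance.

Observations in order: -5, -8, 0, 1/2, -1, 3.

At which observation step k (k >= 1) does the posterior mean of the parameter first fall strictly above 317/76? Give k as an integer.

obs 1: x=-5 → posterior Inverse-Gamma(25/6, 35/6)
obs 2: x=-8 → posterior Inverse-Gamma(14/3, 143/6)
obs 3: x=0 → posterior Inverse-Gamma(31/6, 155/6)
obs 4: x=1/2 → posterior Inverse-Gamma(17/3, 695/24)
obs 5: x=-1 → posterior Inverse-Gamma(37/6, 707/24)
obs 6: x=3 → posterior Inverse-Gamma(20/3, 1007/24)

k = 2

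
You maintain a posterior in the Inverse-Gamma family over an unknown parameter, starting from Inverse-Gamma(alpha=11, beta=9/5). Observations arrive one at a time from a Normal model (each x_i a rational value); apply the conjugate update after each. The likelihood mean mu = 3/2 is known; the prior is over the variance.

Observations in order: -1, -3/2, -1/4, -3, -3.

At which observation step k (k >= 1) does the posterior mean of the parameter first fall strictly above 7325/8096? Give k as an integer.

obs 1: x=-1 → posterior Inverse-Gamma(23/2, 197/40)
obs 2: x=-3/2 → posterior Inverse-Gamma(12, 377/40)
obs 3: x=-1/4 → posterior Inverse-Gamma(25/2, 1753/160)
obs 4: x=-3 → posterior Inverse-Gamma(13, 3373/160)
obs 5: x=-3 → posterior Inverse-Gamma(27/2, 4993/160)

k = 3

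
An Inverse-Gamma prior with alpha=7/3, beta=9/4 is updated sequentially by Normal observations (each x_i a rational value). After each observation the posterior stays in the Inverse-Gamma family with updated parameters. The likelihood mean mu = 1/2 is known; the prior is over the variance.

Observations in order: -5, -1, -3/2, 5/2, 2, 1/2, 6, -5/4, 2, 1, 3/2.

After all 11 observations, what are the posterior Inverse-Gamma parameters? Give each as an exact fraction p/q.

alpha=47/6, beta=1345/32

obs 1: x=-5 → posterior Inverse-Gamma(17/6, 139/8)
obs 2: x=-1 → posterior Inverse-Gamma(10/3, 37/2)
obs 3: x=-3/2 → posterior Inverse-Gamma(23/6, 41/2)
obs 4: x=5/2 → posterior Inverse-Gamma(13/3, 45/2)
obs 5: x=2 → posterior Inverse-Gamma(29/6, 189/8)
obs 6: x=1/2 → posterior Inverse-Gamma(16/3, 189/8)
obs 7: x=6 → posterior Inverse-Gamma(35/6, 155/4)
obs 8: x=-5/4 → posterior Inverse-Gamma(19/3, 1289/32)
obs 9: x=2 → posterior Inverse-Gamma(41/6, 1325/32)
obs 10: x=1 → posterior Inverse-Gamma(22/3, 1329/32)
obs 11: x=3/2 → posterior Inverse-Gamma(47/6, 1345/32)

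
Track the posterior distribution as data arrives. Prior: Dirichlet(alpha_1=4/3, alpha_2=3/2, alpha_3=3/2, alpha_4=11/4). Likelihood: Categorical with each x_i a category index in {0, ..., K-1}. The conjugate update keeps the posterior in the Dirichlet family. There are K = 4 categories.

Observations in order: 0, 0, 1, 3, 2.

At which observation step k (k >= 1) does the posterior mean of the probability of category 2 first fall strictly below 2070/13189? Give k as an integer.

k = 3

obs 1: x=0 → posterior Dirichlet(7/3, 3/2, 3/2, 11/4)
obs 2: x=0 → posterior Dirichlet(10/3, 3/2, 3/2, 11/4)
obs 3: x=1 → posterior Dirichlet(10/3, 5/2, 3/2, 11/4)
obs 4: x=3 → posterior Dirichlet(10/3, 5/2, 3/2, 15/4)
obs 5: x=2 → posterior Dirichlet(10/3, 5/2, 5/2, 15/4)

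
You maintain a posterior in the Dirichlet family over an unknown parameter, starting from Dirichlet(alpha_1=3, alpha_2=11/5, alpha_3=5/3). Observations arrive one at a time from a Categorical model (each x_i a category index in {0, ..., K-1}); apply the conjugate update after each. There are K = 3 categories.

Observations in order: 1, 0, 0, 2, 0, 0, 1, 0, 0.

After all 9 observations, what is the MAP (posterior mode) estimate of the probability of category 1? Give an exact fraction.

obs 1: x=1 → posterior Dirichlet(3, 16/5, 5/3)
obs 2: x=0 → posterior Dirichlet(4, 16/5, 5/3)
obs 3: x=0 → posterior Dirichlet(5, 16/5, 5/3)
obs 4: x=2 → posterior Dirichlet(5, 16/5, 8/3)
obs 5: x=0 → posterior Dirichlet(6, 16/5, 8/3)
obs 6: x=0 → posterior Dirichlet(7, 16/5, 8/3)
obs 7: x=1 → posterior Dirichlet(7, 21/5, 8/3)
obs 8: x=0 → posterior Dirichlet(8, 21/5, 8/3)
obs 9: x=0 → posterior Dirichlet(9, 21/5, 8/3)

48/193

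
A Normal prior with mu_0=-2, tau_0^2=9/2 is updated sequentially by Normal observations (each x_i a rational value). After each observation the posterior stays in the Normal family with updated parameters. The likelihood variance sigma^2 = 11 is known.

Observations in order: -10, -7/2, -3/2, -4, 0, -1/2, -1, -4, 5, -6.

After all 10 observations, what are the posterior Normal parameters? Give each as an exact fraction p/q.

mu_0=-547/224, tau_0^2=99/112

obs 1: x=-10 → posterior Normal(-134/31, 99/31)
obs 2: x=-7/2 → posterior Normal(-331/80, 99/40)
obs 3: x=-3/2 → posterior Normal(-179/49, 99/49)
obs 4: x=-4 → posterior Normal(-215/58, 99/58)
obs 5: x=0 → posterior Normal(-215/67, 99/67)
obs 6: x=-1/2 → posterior Normal(-439/152, 99/76)
obs 7: x=-1 → posterior Normal(-457/170, 99/85)
obs 8: x=-4 → posterior Normal(-529/188, 99/94)
obs 9: x=5 → posterior Normal(-439/206, 99/103)
obs 10: x=-6 → posterior Normal(-547/224, 99/112)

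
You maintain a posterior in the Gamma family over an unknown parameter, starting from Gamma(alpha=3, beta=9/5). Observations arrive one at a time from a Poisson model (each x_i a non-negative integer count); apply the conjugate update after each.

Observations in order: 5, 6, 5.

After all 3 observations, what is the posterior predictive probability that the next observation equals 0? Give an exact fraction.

167499529910025153071284224/6103261246589991489578849669

obs 1: x=5 → posterior Gamma(8, 14/5)
obs 2: x=6 → posterior Gamma(14, 19/5)
obs 3: x=5 → posterior Gamma(19, 24/5)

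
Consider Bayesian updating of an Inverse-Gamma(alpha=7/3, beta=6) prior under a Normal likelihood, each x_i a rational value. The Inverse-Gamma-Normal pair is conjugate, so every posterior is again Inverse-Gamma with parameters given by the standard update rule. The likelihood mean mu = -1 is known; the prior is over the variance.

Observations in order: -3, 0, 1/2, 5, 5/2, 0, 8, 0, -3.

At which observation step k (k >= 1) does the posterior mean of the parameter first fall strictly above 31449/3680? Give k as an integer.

obs 1: x=-3 → posterior Inverse-Gamma(17/6, 8)
obs 2: x=0 → posterior Inverse-Gamma(10/3, 17/2)
obs 3: x=1/2 → posterior Inverse-Gamma(23/6, 77/8)
obs 4: x=5 → posterior Inverse-Gamma(13/3, 221/8)
obs 5: x=5/2 → posterior Inverse-Gamma(29/6, 135/4)
obs 6: x=0 → posterior Inverse-Gamma(16/3, 137/4)
obs 7: x=8 → posterior Inverse-Gamma(35/6, 299/4)
obs 8: x=0 → posterior Inverse-Gamma(19/3, 301/4)
obs 9: x=-3 → posterior Inverse-Gamma(41/6, 309/4)

k = 5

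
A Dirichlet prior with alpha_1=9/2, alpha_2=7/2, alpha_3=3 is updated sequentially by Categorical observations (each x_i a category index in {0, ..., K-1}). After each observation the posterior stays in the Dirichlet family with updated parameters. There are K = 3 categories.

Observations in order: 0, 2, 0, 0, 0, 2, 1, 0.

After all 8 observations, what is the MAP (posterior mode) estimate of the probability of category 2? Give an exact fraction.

1/4

obs 1: x=0 → posterior Dirichlet(11/2, 7/2, 3)
obs 2: x=2 → posterior Dirichlet(11/2, 7/2, 4)
obs 3: x=0 → posterior Dirichlet(13/2, 7/2, 4)
obs 4: x=0 → posterior Dirichlet(15/2, 7/2, 4)
obs 5: x=0 → posterior Dirichlet(17/2, 7/2, 4)
obs 6: x=2 → posterior Dirichlet(17/2, 7/2, 5)
obs 7: x=1 → posterior Dirichlet(17/2, 9/2, 5)
obs 8: x=0 → posterior Dirichlet(19/2, 9/2, 5)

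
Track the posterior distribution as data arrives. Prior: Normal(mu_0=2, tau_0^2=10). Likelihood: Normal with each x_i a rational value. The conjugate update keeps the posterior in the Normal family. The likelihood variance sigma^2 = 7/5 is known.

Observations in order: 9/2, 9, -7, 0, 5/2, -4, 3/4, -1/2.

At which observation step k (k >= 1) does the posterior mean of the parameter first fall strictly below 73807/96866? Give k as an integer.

k = 8

obs 1: x=9/2 → posterior Normal(239/57, 70/57)
obs 2: x=9 → posterior Normal(689/107, 70/107)
obs 3: x=-7 → posterior Normal(339/157, 70/157)
obs 4: x=0 → posterior Normal(113/69, 70/207)
obs 5: x=5/2 → posterior Normal(464/257, 70/257)
obs 6: x=-4 → posterior Normal(264/307, 70/307)
obs 7: x=3/4 → posterior Normal(201/238, 10/51)
obs 8: x=-1/2 → posterior Normal(553/814, 70/407)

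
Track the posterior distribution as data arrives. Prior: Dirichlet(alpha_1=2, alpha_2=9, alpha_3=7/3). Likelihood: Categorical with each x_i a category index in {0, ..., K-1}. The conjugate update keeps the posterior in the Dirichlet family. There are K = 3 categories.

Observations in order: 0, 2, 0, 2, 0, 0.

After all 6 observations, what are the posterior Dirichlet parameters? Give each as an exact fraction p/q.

alpha_1=6, alpha_2=9, alpha_3=13/3

obs 1: x=0 → posterior Dirichlet(3, 9, 7/3)
obs 2: x=2 → posterior Dirichlet(3, 9, 10/3)
obs 3: x=0 → posterior Dirichlet(4, 9, 10/3)
obs 4: x=2 → posterior Dirichlet(4, 9, 13/3)
obs 5: x=0 → posterior Dirichlet(5, 9, 13/3)
obs 6: x=0 → posterior Dirichlet(6, 9, 13/3)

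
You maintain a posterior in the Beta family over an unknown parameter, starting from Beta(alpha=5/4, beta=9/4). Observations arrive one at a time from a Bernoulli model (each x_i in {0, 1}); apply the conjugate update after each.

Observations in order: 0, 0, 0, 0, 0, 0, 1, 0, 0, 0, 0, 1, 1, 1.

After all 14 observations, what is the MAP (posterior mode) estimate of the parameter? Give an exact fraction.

17/62

obs 1: x=0 → posterior Beta(5/4, 13/4)
obs 2: x=0 → posterior Beta(5/4, 17/4)
obs 3: x=0 → posterior Beta(5/4, 21/4)
obs 4: x=0 → posterior Beta(5/4, 25/4)
obs 5: x=0 → posterior Beta(5/4, 29/4)
obs 6: x=0 → posterior Beta(5/4, 33/4)
obs 7: x=1 → posterior Beta(9/4, 33/4)
obs 8: x=0 → posterior Beta(9/4, 37/4)
obs 9: x=0 → posterior Beta(9/4, 41/4)
obs 10: x=0 → posterior Beta(9/4, 45/4)
obs 11: x=0 → posterior Beta(9/4, 49/4)
obs 12: x=1 → posterior Beta(13/4, 49/4)
obs 13: x=1 → posterior Beta(17/4, 49/4)
obs 14: x=1 → posterior Beta(21/4, 49/4)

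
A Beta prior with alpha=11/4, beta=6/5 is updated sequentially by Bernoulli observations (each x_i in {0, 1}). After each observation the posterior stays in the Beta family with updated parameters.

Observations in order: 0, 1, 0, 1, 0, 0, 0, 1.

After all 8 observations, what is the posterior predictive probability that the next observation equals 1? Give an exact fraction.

115/239

obs 1: x=0 → posterior Beta(11/4, 11/5)
obs 2: x=1 → posterior Beta(15/4, 11/5)
obs 3: x=0 → posterior Beta(15/4, 16/5)
obs 4: x=1 → posterior Beta(19/4, 16/5)
obs 5: x=0 → posterior Beta(19/4, 21/5)
obs 6: x=0 → posterior Beta(19/4, 26/5)
obs 7: x=0 → posterior Beta(19/4, 31/5)
obs 8: x=1 → posterior Beta(23/4, 31/5)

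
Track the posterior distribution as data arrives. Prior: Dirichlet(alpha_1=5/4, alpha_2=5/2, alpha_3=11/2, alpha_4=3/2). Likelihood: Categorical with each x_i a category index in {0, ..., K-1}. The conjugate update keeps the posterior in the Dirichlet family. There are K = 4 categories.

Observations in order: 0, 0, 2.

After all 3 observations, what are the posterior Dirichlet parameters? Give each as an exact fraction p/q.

alpha_1=13/4, alpha_2=5/2, alpha_3=13/2, alpha_4=3/2

obs 1: x=0 → posterior Dirichlet(9/4, 5/2, 11/2, 3/2)
obs 2: x=0 → posterior Dirichlet(13/4, 5/2, 11/2, 3/2)
obs 3: x=2 → posterior Dirichlet(13/4, 5/2, 13/2, 3/2)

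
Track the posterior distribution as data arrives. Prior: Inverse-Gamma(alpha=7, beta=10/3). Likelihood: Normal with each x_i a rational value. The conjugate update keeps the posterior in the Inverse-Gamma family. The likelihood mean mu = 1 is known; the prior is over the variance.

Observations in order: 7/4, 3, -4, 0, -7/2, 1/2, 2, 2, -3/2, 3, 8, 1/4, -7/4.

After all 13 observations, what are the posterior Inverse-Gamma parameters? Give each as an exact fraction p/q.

alpha=27/2, beta=6101/96

obs 1: x=7/4 → posterior Inverse-Gamma(15/2, 347/96)
obs 2: x=3 → posterior Inverse-Gamma(8, 539/96)
obs 3: x=-4 → posterior Inverse-Gamma(17/2, 1739/96)
obs 4: x=0 → posterior Inverse-Gamma(9, 1787/96)
obs 5: x=-7/2 → posterior Inverse-Gamma(19/2, 2759/96)
obs 6: x=1/2 → posterior Inverse-Gamma(10, 2771/96)
obs 7: x=2 → posterior Inverse-Gamma(21/2, 2819/96)
obs 8: x=2 → posterior Inverse-Gamma(11, 2867/96)
obs 9: x=-3/2 → posterior Inverse-Gamma(23/2, 3167/96)
obs 10: x=3 → posterior Inverse-Gamma(12, 3359/96)
obs 11: x=8 → posterior Inverse-Gamma(25/2, 5711/96)
obs 12: x=1/4 → posterior Inverse-Gamma(13, 2869/48)
obs 13: x=-7/4 → posterior Inverse-Gamma(27/2, 6101/96)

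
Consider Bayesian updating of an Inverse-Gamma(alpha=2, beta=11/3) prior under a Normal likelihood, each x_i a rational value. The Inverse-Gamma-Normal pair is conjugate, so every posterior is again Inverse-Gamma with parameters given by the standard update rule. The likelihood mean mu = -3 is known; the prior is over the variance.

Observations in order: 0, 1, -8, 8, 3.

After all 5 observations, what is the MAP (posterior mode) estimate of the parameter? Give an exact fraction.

obs 1: x=0 → posterior Inverse-Gamma(5/2, 49/6)
obs 2: x=1 → posterior Inverse-Gamma(3, 97/6)
obs 3: x=-8 → posterior Inverse-Gamma(7/2, 86/3)
obs 4: x=8 → posterior Inverse-Gamma(4, 535/6)
obs 5: x=3 → posterior Inverse-Gamma(9/2, 643/6)

643/33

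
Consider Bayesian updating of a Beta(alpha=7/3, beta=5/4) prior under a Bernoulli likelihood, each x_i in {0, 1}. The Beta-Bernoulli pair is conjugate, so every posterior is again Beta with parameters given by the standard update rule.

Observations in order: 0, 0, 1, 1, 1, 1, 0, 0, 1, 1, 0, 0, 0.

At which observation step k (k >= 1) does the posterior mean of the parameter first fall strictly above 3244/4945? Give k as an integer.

obs 1: x=0 → posterior Beta(7/3, 9/4)
obs 2: x=0 → posterior Beta(7/3, 13/4)
obs 3: x=1 → posterior Beta(10/3, 13/4)
obs 4: x=1 → posterior Beta(13/3, 13/4)
obs 5: x=1 → posterior Beta(16/3, 13/4)
obs 6: x=1 → posterior Beta(19/3, 13/4)
obs 7: x=0 → posterior Beta(19/3, 17/4)
obs 8: x=0 → posterior Beta(19/3, 21/4)
obs 9: x=1 → posterior Beta(22/3, 21/4)
obs 10: x=1 → posterior Beta(25/3, 21/4)
obs 11: x=0 → posterior Beta(25/3, 25/4)
obs 12: x=0 → posterior Beta(25/3, 29/4)
obs 13: x=0 → posterior Beta(25/3, 33/4)

k = 6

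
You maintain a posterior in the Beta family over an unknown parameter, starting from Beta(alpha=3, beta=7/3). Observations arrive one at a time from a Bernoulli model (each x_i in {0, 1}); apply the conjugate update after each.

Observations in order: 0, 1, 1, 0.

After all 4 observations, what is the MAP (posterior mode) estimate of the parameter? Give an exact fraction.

6/11

obs 1: x=0 → posterior Beta(3, 10/3)
obs 2: x=1 → posterior Beta(4, 10/3)
obs 3: x=1 → posterior Beta(5, 10/3)
obs 4: x=0 → posterior Beta(5, 13/3)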